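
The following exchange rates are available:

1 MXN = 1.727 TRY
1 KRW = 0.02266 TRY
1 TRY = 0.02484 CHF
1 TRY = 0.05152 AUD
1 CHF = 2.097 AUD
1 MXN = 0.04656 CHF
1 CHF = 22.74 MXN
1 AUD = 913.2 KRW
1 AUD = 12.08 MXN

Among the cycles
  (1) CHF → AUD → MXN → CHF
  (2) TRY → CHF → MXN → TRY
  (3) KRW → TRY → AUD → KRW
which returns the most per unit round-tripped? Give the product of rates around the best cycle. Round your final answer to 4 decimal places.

(1) 2.097 × 12.08 × 0.04656 = 1.17945
(2) 0.02484 × 22.74 × 1.727 = 0.97552
(3) 0.02266 × 0.05152 × 913.2 = 1.06611
Highest is cycle (1) at 1.1794 (>1, arbitrage).

1.1794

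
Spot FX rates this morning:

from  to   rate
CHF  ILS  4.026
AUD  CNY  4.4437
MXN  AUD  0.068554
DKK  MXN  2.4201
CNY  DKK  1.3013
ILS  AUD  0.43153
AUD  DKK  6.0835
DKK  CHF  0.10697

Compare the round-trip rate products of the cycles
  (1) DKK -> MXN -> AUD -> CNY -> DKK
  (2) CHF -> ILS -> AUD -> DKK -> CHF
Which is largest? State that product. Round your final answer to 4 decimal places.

1.1306

(1) 2.4201 × 0.068554 × 4.4437 × 1.3013 = 0.95937
(2) 4.026 × 0.43153 × 6.0835 × 0.10697 = 1.13058
Highest is cycle (2) at 1.1306 (>1, arbitrage).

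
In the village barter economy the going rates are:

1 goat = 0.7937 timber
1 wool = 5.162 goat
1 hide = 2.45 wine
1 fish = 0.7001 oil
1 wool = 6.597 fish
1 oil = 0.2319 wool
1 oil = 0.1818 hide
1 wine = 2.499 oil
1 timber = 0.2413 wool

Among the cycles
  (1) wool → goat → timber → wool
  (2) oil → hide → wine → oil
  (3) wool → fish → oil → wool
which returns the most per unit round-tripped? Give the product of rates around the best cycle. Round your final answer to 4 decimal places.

(1) 5.162 × 0.7937 × 0.2413 = 0.98863
(2) 0.1818 × 2.45 × 2.499 = 1.11308
(3) 6.597 × 0.7001 × 0.2319 = 1.07104
Highest is cycle (2) at 1.1131 (>1, arbitrage).

1.1131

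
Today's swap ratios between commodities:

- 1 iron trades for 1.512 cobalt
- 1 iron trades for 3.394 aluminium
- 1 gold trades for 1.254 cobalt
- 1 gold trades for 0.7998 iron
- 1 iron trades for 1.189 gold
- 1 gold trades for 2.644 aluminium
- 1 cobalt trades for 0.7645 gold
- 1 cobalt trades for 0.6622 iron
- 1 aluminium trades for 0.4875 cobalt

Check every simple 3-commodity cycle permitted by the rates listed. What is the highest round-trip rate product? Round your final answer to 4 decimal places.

1.0957

iron→aluminium→cobalt→iron: 3.394 × 0.4875 × 0.6622 = 1.09566
iron→gold→cobalt→iron: 1.189 × 1.254 × 0.6622 = 0.98734
cobalt→gold→aluminium→cobalt: 0.7645 × 2.644 × 0.4875 = 0.98540
iron→cobalt→gold→iron: 1.512 × 0.7645 × 0.7998 = 0.92451
Maximum is iron→aluminium→cobalt→iron at 1.0957; arbitrage exists.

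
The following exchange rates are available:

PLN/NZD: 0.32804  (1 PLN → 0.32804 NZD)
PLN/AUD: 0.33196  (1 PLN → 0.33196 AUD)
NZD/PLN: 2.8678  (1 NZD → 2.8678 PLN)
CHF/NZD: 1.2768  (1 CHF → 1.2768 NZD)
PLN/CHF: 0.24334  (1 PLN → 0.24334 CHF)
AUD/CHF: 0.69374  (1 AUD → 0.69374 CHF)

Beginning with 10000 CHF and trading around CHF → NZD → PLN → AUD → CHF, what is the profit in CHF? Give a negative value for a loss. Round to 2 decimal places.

10000 CHF × 1.2768 = 12768 NZD
12768 NZD × 2.8678 = 36616.0704 PLN
36616.0704 PLN × 0.33196 = 12155.070729984 AUD
12155.070729984 AUD × 0.69374 = 8432.45876821910016 CHF
Net change: 8432.45876821910016 − 10000 = -1567.54123178089984 CHF

-1567.54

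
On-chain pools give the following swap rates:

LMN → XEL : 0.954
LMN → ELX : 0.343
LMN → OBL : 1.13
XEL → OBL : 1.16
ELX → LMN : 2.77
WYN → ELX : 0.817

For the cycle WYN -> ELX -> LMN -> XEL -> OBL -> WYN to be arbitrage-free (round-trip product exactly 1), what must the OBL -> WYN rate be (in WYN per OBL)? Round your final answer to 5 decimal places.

0.39929

Known legs of the cycle: 0.817 × 2.77 × 0.954 × 1.16 = 2.5044259176
For no arbitrage the full-cycle product must be 1, so the missing rate is 1 / 2.5044259176 ≈ 0.3992931.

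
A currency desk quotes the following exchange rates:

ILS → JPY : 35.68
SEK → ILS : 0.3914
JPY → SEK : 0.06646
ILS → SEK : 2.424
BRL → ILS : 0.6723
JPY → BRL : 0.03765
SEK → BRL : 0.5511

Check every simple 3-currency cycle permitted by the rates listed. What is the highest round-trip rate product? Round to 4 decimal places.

0.9281

JPY→SEK→ILS→JPY: 0.06646 × 0.3914 × 35.68 = 0.92812
BRL→ILS→JPY→BRL: 0.6723 × 35.68 × 0.03765 = 0.90314
BRL→ILS→SEK→BRL: 0.6723 × 2.424 × 0.5511 = 0.89810
Maximum is JPY→SEK→ILS→JPY at 0.9281; no arbitrage — every cycle loses value.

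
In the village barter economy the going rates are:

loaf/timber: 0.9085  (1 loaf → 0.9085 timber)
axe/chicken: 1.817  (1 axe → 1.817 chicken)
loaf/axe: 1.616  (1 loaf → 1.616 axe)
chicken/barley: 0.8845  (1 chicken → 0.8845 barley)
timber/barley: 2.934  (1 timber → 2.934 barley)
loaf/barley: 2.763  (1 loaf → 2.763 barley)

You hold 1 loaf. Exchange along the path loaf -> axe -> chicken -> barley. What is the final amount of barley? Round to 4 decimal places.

1 loaf × 1.616 = 1.616 axe
1.616 axe × 1.817 = 2.936272 chicken
2.936272 chicken × 0.8845 = 2.597132584 barley

2.5971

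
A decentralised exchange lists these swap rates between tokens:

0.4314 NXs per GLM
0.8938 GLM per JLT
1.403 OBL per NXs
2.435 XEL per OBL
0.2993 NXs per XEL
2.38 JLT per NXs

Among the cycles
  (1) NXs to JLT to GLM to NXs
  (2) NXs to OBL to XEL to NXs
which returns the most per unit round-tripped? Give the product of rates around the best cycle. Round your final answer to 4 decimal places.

1.0225

(1) 2.38 × 0.8938 × 0.4314 = 0.91769
(2) 1.403 × 2.435 × 0.2993 = 1.02250
Highest is cycle (2) at 1.0225 (>1, arbitrage).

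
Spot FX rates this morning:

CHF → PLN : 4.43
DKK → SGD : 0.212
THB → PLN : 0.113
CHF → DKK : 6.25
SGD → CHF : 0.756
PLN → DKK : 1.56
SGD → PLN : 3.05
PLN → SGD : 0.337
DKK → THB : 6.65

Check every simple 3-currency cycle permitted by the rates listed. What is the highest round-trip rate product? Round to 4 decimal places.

1.1723

THB→PLN→DKK→THB: 0.113 × 1.56 × 6.65 = 1.17226
CHF→PLN→SGD→CHF: 4.43 × 0.337 × 0.756 = 1.12864
DKK→SGD→PLN→DKK: 0.212 × 3.05 × 1.56 = 1.00870
DKK→SGD→CHF→DKK: 0.212 × 0.756 × 6.25 = 1.00170
Maximum is THB→PLN→DKK→THB at 1.1723; arbitrage exists.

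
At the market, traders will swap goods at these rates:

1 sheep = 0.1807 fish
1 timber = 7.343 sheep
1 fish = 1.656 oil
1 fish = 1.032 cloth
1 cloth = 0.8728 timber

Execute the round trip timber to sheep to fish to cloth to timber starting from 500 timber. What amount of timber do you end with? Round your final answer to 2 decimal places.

597.58

500 timber × 7.343 = 3671.5 sheep
3671.5 sheep × 0.1807 = 663.44005 fish
663.44005 fish × 1.032 = 684.6701316 cloth
684.6701316 cloth × 0.8728 = 597.58009086048 timber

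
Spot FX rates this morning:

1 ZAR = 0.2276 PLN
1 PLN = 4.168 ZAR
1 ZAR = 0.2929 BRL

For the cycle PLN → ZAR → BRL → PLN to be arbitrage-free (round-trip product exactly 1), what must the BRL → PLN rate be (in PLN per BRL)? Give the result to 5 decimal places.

Known legs of the cycle: 4.168 × 0.2929 = 1.2208072
For no arbitrage the full-cycle product must be 1, so the missing rate is 1 / 1.2208072 ≈ 0.8191302.

0.81913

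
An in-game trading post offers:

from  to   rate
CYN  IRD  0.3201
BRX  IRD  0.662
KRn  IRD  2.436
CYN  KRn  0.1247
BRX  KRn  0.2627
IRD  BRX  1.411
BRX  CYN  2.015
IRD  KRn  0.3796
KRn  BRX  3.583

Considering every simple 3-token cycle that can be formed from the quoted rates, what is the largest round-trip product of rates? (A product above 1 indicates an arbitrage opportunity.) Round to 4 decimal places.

IRD→BRX→CYN→IRD: 1.411 × 2.015 × 0.3201 = 0.91010
IRD→BRX→KRn→IRD: 1.411 × 0.2627 × 2.436 = 0.90295
IRD→KRn→BRX→IRD: 0.3796 × 3.583 × 0.662 = 0.90039
BRX→CYN→KRn→BRX: 2.015 × 0.1247 × 3.583 = 0.90030
Maximum is IRD→BRX→CYN→IRD at 0.9101; no arbitrage — every cycle loses value.

0.9101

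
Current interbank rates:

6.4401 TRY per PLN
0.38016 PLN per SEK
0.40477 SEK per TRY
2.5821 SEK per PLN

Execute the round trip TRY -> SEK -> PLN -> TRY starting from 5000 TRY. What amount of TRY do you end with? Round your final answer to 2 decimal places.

5000 TRY × 0.40477 = 2023.85 SEK
2023.85 SEK × 0.38016 = 769.386816 PLN
769.386816 PLN × 6.4401 = 4954.9280337216 TRY

4954.93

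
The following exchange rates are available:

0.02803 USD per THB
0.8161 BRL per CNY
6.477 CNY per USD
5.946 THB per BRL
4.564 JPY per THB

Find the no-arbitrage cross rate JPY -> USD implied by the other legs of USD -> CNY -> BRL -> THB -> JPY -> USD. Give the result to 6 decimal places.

0.006971

Known legs of the cycle: 6.477 × 0.8161 × 5.946 × 4.564 = 143.4457929374568
For no arbitrage the full-cycle product must be 1, so the missing rate is 1 / 143.4457929374568 ≈ 0.00697127.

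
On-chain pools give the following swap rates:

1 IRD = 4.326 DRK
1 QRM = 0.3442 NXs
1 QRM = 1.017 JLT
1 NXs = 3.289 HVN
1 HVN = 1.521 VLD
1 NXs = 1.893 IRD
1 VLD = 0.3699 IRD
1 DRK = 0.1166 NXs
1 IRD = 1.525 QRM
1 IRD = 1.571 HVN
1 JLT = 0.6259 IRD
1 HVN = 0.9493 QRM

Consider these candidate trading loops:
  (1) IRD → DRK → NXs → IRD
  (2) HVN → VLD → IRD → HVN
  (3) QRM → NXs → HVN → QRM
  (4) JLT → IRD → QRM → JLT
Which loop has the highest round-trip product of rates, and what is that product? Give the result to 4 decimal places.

1.0747

(1) 4.326 × 0.1166 × 1.893 = 0.95485
(2) 1.521 × 0.3699 × 1.571 = 0.88387
(3) 0.3442 × 3.289 × 0.9493 = 1.07468
(4) 0.6259 × 1.525 × 1.017 = 0.97072
Highest is cycle (3) at 1.0747 (>1, arbitrage).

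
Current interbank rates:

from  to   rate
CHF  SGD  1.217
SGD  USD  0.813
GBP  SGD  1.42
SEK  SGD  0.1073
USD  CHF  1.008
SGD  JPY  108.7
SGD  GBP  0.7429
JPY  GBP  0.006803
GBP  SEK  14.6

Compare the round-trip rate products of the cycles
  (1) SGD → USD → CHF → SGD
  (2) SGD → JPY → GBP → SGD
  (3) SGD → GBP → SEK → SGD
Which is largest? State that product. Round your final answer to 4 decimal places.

(1) 0.813 × 1.008 × 1.217 = 0.99734
(2) 108.7 × 0.006803 × 1.42 = 1.05007
(3) 0.7429 × 14.6 × 0.1073 = 1.16381
Highest is cycle (3) at 1.1638 (>1, arbitrage).

1.1638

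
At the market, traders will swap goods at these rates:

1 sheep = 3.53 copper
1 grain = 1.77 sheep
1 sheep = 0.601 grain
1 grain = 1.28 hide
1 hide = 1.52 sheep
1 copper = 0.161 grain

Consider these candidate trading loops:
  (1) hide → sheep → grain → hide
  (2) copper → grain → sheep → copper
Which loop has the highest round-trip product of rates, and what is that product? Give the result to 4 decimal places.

(1) 1.52 × 0.601 × 1.28 = 1.16931
(2) 0.161 × 1.77 × 3.53 = 1.00594
Highest is cycle (1) at 1.1693 (>1, arbitrage).

1.1693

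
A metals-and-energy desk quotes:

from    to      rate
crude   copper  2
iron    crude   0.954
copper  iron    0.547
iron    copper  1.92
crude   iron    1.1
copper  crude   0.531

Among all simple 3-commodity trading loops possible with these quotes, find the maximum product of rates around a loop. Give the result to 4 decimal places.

1.1215

iron→copper→crude→iron: 1.92 × 0.531 × 1.1 = 1.12147
iron→crude→copper→iron: 0.954 × 2 × 0.547 = 1.04368
Maximum is iron→copper→crude→iron at 1.1215; arbitrage exists.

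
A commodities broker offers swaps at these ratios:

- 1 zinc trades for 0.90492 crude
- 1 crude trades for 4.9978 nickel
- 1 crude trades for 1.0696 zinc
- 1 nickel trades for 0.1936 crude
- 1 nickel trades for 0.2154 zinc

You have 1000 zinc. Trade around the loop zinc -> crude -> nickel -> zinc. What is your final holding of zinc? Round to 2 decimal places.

974.17

1000 zinc × 0.90492 = 904.92 crude
904.92 crude × 4.9978 = 4522.609176 nickel
4522.609176 nickel × 0.2154 = 974.1700165104 zinc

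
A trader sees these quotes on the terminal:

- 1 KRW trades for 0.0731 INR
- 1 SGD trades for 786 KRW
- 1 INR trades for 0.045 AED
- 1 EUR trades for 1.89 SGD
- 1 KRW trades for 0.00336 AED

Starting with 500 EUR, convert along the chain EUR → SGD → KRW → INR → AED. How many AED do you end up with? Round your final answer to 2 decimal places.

2443.34

500 EUR × 1.89 = 945 SGD
945 SGD × 786 = 742770 KRW
742770 KRW × 0.0731 = 54296.487 INR
54296.487 INR × 0.045 = 2443.341915 AED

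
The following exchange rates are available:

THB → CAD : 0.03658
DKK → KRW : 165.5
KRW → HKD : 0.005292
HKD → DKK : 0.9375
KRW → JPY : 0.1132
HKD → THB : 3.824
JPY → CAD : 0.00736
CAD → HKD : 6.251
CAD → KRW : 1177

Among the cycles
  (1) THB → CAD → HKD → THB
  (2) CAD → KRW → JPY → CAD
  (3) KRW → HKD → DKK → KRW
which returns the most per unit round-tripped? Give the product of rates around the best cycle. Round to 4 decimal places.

(1) 0.03658 × 6.251 × 3.824 = 0.87440
(2) 1177 × 0.1132 × 0.00736 = 0.98062
(3) 0.005292 × 0.9375 × 165.5 = 0.82109
Highest is cycle (2) at 0.9806 (≤1, no arbitrage).

0.9806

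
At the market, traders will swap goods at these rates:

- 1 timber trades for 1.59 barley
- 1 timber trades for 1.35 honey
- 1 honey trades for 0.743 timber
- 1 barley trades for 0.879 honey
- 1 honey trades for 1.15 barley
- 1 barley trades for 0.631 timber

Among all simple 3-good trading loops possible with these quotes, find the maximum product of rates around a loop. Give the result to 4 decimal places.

barley→honey→timber→barley: 0.879 × 0.743 × 1.59 = 1.03842
barley→timber→honey→barley: 0.631 × 1.35 × 1.15 = 0.97963
Maximum is barley→honey→timber→barley at 1.0384; arbitrage exists.

1.0384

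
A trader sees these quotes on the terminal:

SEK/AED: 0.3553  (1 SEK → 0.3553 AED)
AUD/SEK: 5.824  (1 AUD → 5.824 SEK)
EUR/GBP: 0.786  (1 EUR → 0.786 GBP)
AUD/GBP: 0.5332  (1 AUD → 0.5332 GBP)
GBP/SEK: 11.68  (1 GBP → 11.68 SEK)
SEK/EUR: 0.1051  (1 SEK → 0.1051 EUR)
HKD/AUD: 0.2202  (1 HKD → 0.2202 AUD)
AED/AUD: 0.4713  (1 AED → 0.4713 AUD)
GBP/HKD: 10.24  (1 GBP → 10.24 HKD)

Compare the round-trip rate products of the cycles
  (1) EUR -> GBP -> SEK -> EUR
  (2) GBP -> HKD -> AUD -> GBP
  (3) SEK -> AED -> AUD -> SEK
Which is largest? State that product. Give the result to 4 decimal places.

(1) 0.786 × 11.68 × 0.1051 = 0.96487
(2) 10.24 × 0.2202 × 0.5332 = 1.20228
(3) 0.3553 × 0.4713 × 5.824 = 0.97525
Highest is cycle (2) at 1.2023 (>1, arbitrage).

1.2023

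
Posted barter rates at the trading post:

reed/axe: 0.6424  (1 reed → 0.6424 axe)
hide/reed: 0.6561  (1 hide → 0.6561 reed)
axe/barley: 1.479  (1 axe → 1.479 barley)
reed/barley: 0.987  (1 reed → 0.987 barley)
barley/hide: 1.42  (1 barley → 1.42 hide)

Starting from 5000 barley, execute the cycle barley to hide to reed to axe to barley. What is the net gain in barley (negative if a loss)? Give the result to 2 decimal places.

-574.09

5000 barley × 1.42 = 7100 hide
7100 hide × 0.6561 = 4658.31 reed
4658.31 reed × 0.6424 = 2992.498344 axe
2992.498344 axe × 1.479 = 4425.905050776 barley
Net change: 4425.905050776 − 5000 = -574.094949224 barley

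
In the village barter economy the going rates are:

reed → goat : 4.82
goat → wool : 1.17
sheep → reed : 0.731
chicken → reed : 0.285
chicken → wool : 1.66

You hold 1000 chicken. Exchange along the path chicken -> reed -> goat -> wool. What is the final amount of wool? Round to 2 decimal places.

1607.23

1000 chicken × 0.285 = 285 reed
285 reed × 4.82 = 1373.7 goat
1373.7 goat × 1.17 = 1607.229 wool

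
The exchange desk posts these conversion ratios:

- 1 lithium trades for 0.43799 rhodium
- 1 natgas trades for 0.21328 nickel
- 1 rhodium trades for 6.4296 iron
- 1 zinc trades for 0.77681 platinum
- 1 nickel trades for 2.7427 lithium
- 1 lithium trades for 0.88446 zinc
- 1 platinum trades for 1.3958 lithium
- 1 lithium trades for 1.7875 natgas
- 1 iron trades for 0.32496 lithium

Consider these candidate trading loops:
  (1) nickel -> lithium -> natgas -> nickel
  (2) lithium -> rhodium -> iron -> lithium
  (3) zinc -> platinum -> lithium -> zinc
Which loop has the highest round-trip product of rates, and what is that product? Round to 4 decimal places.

(1) 2.7427 × 1.7875 × 0.21328 = 1.04562
(2) 0.43799 × 6.4296 × 0.32496 = 0.91512
(3) 0.77681 × 1.3958 × 0.88446 = 0.95899
Highest is cycle (1) at 1.0456 (>1, arbitrage).

1.0456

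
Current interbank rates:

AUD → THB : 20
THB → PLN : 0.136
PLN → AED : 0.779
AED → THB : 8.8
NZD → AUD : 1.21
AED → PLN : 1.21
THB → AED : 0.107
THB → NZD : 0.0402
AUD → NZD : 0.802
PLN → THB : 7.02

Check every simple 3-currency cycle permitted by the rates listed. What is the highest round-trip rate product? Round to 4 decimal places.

0.9728

AUD→THB→NZD→AUD: 20 × 0.0402 × 1.21 = 0.97284
THB→PLN→AED→THB: 0.136 × 0.779 × 8.8 = 0.93231
THB→AED→PLN→THB: 0.107 × 1.21 × 7.02 = 0.90888
Maximum is AUD→THB→NZD→AUD at 0.9728; no arbitrage — every cycle loses value.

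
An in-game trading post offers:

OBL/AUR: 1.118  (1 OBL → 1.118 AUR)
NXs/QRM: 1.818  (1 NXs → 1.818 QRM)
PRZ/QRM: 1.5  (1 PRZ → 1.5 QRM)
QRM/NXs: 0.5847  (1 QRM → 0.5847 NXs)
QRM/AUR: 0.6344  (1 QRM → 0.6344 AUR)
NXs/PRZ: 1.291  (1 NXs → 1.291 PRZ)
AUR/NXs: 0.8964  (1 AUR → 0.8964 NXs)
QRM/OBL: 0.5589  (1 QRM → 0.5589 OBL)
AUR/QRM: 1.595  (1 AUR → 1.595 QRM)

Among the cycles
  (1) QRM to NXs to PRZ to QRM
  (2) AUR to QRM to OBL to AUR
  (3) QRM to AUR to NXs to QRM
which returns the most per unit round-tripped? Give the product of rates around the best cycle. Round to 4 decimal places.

(1) 0.5847 × 1.291 × 1.5 = 1.13227
(2) 1.595 × 0.5589 × 1.118 = 0.99664
(3) 0.6344 × 0.8964 × 1.818 = 1.03385
Highest is cycle (1) at 1.1323 (>1, arbitrage).

1.1323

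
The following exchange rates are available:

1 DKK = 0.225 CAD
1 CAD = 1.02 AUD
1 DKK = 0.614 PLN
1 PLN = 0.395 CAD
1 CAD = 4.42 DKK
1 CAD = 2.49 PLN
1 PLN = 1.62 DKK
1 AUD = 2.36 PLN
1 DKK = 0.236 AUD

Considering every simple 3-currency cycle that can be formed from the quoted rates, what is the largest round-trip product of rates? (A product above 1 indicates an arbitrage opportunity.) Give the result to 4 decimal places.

1.0720

CAD→DKK→PLN→CAD: 4.42 × 0.614 × 0.395 = 1.07198
AUD→PLN→CAD→AUD: 2.36 × 0.395 × 1.02 = 0.95084
CAD→PLN→DKK→CAD: 2.49 × 1.62 × 0.225 = 0.90761
AUD→PLN→DKK→AUD: 2.36 × 1.62 × 0.236 = 0.90228
Maximum is CAD→DKK→PLN→CAD at 1.0720; arbitrage exists.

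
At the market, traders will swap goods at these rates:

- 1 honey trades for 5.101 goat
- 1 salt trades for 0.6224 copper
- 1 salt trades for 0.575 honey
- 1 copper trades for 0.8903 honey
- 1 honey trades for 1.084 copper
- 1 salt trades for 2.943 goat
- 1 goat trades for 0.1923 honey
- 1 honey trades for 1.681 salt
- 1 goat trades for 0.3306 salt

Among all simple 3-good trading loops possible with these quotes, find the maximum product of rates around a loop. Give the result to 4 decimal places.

salt→honey→goat→salt: 0.575 × 5.101 × 0.3306 = 0.96967
salt→goat→honey→salt: 2.943 × 0.1923 × 1.681 = 0.95134
salt→copper→honey→salt: 0.6224 × 0.8903 × 1.681 = 0.93148
Maximum is salt→honey→goat→salt at 0.9697; no arbitrage — every cycle loses value.

0.9697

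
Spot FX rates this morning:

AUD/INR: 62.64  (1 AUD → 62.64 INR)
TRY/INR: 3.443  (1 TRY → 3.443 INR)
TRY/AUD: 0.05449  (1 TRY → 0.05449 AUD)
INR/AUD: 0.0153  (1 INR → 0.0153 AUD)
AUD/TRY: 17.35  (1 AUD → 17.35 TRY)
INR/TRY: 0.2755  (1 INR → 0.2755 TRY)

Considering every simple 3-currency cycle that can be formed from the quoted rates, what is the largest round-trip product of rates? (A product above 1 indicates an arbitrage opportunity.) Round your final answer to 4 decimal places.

0.9404

AUD→INR→TRY→AUD: 62.64 × 0.2755 × 0.05449 = 0.94035
AUD→TRY→INR→AUD: 17.35 × 3.443 × 0.0153 = 0.91396
Maximum is AUD→INR→TRY→AUD at 0.9404; no arbitrage — every cycle loses value.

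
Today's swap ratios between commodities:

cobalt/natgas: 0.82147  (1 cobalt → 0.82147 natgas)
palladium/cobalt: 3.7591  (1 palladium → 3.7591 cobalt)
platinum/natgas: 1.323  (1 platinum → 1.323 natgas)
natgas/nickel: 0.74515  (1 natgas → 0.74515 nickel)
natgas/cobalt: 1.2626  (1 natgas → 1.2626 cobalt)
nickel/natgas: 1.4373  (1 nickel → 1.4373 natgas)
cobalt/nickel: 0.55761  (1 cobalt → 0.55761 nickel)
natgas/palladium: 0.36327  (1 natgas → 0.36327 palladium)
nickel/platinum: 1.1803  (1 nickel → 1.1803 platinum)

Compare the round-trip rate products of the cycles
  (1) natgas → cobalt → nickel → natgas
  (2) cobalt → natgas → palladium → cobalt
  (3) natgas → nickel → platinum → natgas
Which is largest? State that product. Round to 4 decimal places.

(1) 1.2626 × 0.55761 × 1.4373 = 1.01191
(2) 0.82147 × 0.36327 × 3.7591 = 1.12177
(3) 0.74515 × 1.1803 × 1.323 = 1.16358
Highest is cycle (3) at 1.1636 (>1, arbitrage).

1.1636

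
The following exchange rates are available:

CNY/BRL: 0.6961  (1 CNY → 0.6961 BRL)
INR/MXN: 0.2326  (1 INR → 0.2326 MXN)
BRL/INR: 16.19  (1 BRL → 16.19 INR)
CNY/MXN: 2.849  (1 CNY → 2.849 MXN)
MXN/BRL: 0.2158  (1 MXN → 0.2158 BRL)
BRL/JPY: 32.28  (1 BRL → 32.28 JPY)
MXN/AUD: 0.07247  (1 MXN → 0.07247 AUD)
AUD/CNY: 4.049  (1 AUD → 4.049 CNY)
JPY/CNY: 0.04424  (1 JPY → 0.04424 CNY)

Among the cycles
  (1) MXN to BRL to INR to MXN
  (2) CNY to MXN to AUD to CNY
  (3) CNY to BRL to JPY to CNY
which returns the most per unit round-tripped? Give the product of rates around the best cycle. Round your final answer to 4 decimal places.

0.9941

(1) 0.2158 × 16.19 × 0.2326 = 0.81266
(2) 2.849 × 0.07247 × 4.049 = 0.83599
(3) 0.6961 × 32.28 × 0.04424 = 0.99408
Highest is cycle (3) at 0.9941 (≤1, no arbitrage).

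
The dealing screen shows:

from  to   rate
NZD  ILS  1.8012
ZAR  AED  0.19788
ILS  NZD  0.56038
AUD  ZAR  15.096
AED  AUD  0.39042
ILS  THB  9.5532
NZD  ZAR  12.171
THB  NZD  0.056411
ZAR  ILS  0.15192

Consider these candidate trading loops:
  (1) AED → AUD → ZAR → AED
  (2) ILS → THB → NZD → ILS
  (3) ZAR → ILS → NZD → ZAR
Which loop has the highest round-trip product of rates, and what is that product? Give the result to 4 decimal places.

1.1663

(1) 0.39042 × 15.096 × 0.19788 = 1.16626
(2) 9.5532 × 0.056411 × 1.8012 = 0.97068
(3) 0.15192 × 0.56038 × 12.171 = 1.03615
Highest is cycle (1) at 1.1663 (>1, arbitrage).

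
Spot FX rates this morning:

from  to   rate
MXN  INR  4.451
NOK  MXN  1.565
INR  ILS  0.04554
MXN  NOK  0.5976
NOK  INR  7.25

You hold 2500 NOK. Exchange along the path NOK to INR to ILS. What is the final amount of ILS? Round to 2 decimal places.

2500 NOK × 7.25 = 18125 INR
18125 INR × 0.04554 = 825.4125 ILS

825.41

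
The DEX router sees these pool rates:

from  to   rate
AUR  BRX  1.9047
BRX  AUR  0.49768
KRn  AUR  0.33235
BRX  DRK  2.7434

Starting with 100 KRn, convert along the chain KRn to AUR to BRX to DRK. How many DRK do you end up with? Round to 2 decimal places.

173.66

100 KRn × 0.33235 = 33.235 AUR
33.235 AUR × 1.9047 = 63.3027045 BRX
63.3027045 BRX × 2.7434 = 173.6646395253 DRK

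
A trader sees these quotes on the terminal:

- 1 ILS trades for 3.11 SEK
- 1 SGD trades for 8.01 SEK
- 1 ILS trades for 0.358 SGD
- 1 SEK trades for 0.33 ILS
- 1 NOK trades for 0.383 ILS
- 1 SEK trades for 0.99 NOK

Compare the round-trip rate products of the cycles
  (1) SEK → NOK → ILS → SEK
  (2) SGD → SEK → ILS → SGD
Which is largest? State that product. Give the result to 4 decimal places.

(1) 0.99 × 0.383 × 3.11 = 1.17922
(2) 8.01 × 0.33 × 0.358 = 0.94630
Highest is cycle (1) at 1.1792 (>1, arbitrage).

1.1792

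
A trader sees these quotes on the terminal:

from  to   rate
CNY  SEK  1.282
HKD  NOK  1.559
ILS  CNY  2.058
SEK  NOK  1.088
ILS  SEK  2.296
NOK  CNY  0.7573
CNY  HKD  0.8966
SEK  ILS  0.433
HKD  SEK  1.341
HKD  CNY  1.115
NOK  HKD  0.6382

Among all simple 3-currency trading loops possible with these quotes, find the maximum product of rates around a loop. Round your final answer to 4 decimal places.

CNY→SEK→ILS→CNY: 1.282 × 0.433 × 2.058 = 1.14241
HKD→NOK→CNY→HKD: 1.559 × 0.7573 × 0.8966 = 1.05855
CNY→SEK→NOK→CNY: 1.282 × 1.088 × 0.7573 = 1.05629
HKD→SEK→NOK→HKD: 1.341 × 1.088 × 0.6382 = 0.93114
Maximum is CNY→SEK→ILS→CNY at 1.1424; arbitrage exists.

1.1424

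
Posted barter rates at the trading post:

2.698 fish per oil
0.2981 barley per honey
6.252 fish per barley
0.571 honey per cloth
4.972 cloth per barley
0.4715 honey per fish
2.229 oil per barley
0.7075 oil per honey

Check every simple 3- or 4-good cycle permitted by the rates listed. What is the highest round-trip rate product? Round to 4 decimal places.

0.9000

fish→honey→oil→fish: 0.4715 × 0.7075 × 2.698 = 0.90002
fish→honey→barley→fish: 0.4715 × 0.2981 × 6.252 = 0.87874
cloth→honey→barley→cloth: 0.571 × 0.2981 × 4.972 = 0.84631
fish→honey→barley→oil→fish: 0.4715 × 0.2981 × 2.229 × 2.698 = 0.84527
Maximum is fish→honey→oil→fish at 0.9000; no arbitrage — every cycle loses value.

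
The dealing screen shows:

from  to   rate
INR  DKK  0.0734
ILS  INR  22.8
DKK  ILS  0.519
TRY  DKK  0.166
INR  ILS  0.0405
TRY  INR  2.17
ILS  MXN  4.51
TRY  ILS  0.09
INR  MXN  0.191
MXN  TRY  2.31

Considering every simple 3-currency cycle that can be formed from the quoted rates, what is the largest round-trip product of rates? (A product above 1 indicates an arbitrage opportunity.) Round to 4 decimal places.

0.9574

INR→MXN→TRY→INR: 0.191 × 2.31 × 2.17 = 0.95743
ILS→MXN→TRY→ILS: 4.51 × 2.31 × 0.09 = 0.93763
ILS→INR→DKK→ILS: 22.8 × 0.0734 × 0.519 = 0.86856
Maximum is INR→MXN→TRY→INR at 0.9574; no arbitrage — every cycle loses value.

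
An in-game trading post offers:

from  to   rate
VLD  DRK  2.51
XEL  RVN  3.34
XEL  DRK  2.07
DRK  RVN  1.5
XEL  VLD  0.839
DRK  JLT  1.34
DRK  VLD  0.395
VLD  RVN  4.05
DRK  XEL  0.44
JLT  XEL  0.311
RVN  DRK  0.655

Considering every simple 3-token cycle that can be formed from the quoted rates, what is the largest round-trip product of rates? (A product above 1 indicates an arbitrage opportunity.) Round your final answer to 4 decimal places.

VLD→RVN→DRK→VLD: 4.05 × 0.655 × 0.395 = 1.04784
XEL→RVN→DRK→XEL: 3.34 × 0.655 × 0.44 = 0.96259
XEL→VLD→DRK→XEL: 0.839 × 2.51 × 0.44 = 0.92659
XEL→DRK→JLT→XEL: 2.07 × 1.34 × 0.311 = 0.86265
Maximum is VLD→RVN→DRK→VLD at 1.0478; arbitrage exists.

1.0478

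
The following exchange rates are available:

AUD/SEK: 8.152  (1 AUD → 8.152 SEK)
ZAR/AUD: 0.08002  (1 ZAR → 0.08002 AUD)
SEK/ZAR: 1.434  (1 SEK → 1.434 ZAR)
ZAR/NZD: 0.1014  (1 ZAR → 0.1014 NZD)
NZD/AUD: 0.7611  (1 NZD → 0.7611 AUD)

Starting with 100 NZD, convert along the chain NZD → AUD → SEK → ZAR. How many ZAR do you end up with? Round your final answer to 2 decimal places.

889.72

100 NZD × 0.7611 = 76.11 AUD
76.11 AUD × 8.152 = 620.44872 SEK
620.44872 SEK × 1.434 = 889.72346448 ZAR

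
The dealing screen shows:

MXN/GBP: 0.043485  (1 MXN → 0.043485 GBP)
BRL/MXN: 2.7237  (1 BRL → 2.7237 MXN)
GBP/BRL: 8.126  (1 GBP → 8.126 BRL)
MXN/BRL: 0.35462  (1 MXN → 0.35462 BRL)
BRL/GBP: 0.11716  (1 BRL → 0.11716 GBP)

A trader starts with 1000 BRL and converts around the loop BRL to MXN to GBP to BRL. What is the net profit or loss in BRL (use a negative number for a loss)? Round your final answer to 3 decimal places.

-37.556

1000 BRL × 2.7237 = 2723.7 MXN
2723.7 MXN × 0.043485 = 118.4400945 GBP
118.4400945 GBP × 8.126 = 962.444207907 BRL
Net change: 962.444207907 − 1000 = -37.555792093 BRL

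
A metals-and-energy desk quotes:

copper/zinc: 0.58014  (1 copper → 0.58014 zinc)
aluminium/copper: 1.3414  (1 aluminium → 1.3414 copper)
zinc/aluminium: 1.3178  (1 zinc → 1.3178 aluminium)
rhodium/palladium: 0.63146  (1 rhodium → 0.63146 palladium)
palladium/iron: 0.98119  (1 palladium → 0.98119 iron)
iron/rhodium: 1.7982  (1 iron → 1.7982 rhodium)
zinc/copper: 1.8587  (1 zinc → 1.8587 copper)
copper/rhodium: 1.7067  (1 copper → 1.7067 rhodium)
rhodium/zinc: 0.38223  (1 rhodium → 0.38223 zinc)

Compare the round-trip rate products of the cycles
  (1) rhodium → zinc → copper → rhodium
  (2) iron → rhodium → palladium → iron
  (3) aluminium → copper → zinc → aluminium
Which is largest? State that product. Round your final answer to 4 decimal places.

1.2125

(1) 0.38223 × 1.8587 × 1.7067 = 1.21253
(2) 1.7982 × 0.63146 × 0.98119 = 1.11413
(3) 1.3414 × 0.58014 × 1.3178 = 1.02551
Highest is cycle (1) at 1.2125 (>1, arbitrage).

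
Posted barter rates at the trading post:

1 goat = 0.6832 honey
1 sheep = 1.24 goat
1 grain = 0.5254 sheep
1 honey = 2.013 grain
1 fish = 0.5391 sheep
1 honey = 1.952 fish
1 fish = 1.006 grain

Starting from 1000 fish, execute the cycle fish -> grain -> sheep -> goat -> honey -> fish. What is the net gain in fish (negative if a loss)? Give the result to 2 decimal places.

-125.95

1000 fish × 1.006 = 1006 grain
1006 grain × 0.5254 = 528.5524 sheep
528.5524 sheep × 1.24 = 655.404976 goat
655.404976 goat × 0.6832 = 447.7726796032 honey
447.7726796032 honey × 1.952 = 874.0522705854464 fish
Net change: 874.0522705854464 − 1000 = -125.9477294145536 fish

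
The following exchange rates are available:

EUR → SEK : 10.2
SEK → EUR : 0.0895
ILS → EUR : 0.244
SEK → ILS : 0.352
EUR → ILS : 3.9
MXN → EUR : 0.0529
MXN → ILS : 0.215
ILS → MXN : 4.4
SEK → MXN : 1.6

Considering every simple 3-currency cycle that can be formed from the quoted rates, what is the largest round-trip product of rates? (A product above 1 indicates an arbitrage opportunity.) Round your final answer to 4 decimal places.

ILS→MXN→EUR→ILS: 4.4 × 0.0529 × 3.9 = 0.90776
ILS→EUR→SEK→ILS: 0.244 × 10.2 × 0.352 = 0.87606
SEK→MXN→EUR→SEK: 1.6 × 0.0529 × 10.2 = 0.86333
Maximum is ILS→MXN→EUR→ILS at 0.9078; no arbitrage — every cycle loses value.

0.9078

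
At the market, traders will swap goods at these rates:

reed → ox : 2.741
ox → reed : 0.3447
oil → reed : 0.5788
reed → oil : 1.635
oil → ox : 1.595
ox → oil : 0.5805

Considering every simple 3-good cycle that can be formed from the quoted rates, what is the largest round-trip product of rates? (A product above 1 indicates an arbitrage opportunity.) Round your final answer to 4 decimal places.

0.9210

reed→ox→oil→reed: 2.741 × 0.5805 × 0.5788 = 0.92096
reed→oil→ox→reed: 1.635 × 1.595 × 0.3447 = 0.89892
Maximum is reed→ox→oil→reed at 0.9210; no arbitrage — every cycle loses value.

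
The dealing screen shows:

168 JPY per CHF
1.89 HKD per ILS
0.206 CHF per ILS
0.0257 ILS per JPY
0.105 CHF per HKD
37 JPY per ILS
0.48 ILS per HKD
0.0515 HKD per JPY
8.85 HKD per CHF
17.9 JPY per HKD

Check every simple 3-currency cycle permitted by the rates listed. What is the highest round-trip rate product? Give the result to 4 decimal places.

0.9146

HKD→ILS→JPY→HKD: 0.48 × 37 × 0.0515 = 0.91464
HKD→CHF→JPY→HKD: 0.105 × 168 × 0.0515 = 0.90846
CHF→JPY→ILS→CHF: 168 × 0.0257 × 0.206 = 0.88943
HKD→ILS→CHF→HKD: 0.48 × 0.206 × 8.85 = 0.87509
HKD→JPY→ILS→HKD: 17.9 × 0.0257 × 1.89 = 0.86946
Maximum is HKD→ILS→JPY→HKD at 0.9146; no arbitrage — every cycle loses value.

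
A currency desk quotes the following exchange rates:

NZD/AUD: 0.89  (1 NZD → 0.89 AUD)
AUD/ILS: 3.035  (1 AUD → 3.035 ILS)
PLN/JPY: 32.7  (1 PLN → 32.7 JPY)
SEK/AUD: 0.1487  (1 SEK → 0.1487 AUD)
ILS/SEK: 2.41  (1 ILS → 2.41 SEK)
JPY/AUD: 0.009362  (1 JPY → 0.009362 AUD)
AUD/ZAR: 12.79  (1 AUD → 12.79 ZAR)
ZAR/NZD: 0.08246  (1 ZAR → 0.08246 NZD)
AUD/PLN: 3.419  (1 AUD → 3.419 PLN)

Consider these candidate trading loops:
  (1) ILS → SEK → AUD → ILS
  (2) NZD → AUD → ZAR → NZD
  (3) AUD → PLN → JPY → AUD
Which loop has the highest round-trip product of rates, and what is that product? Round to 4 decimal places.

1.0876

(1) 2.41 × 0.1487 × 3.035 = 1.08764
(2) 0.89 × 12.79 × 0.08246 = 0.93865
(3) 3.419 × 32.7 × 0.009362 = 1.04668
Highest is cycle (1) at 1.0876 (>1, arbitrage).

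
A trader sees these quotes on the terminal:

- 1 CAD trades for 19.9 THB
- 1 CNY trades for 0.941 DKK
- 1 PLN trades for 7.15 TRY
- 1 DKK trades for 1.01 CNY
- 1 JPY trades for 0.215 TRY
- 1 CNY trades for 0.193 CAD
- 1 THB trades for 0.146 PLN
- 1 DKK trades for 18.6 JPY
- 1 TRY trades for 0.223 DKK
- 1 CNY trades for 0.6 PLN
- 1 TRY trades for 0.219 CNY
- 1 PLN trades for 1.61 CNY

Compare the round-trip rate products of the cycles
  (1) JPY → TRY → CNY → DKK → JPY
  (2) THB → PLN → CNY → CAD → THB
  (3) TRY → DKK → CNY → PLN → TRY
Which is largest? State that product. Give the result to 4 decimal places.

0.9662

(1) 0.215 × 0.219 × 0.941 × 18.6 = 0.82411
(2) 0.146 × 1.61 × 0.193 × 19.9 = 0.90279
(3) 0.223 × 1.01 × 0.6 × 7.15 = 0.96624
Highest is cycle (3) at 0.9662 (≤1, no arbitrage).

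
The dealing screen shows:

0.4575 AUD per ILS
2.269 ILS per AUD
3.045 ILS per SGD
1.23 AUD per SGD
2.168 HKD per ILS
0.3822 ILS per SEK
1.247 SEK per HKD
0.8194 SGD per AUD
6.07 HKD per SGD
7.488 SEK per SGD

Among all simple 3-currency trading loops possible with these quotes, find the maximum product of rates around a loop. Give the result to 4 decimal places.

SGD→ILS→AUD→SGD: 3.045 × 0.4575 × 0.8194 = 1.14150
HKD→SEK→ILS→HKD: 1.247 × 0.3822 × 2.168 = 1.03328
Maximum is SGD→ILS→AUD→SGD at 1.1415; arbitrage exists.

1.1415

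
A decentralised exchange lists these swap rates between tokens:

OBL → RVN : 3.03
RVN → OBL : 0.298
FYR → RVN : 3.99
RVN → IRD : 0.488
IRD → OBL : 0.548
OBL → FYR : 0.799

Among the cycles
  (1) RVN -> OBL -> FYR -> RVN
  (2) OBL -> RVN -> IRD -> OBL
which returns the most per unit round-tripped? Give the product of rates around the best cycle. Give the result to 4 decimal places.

(1) 0.298 × 0.799 × 3.99 = 0.95003
(2) 3.03 × 0.488 × 0.548 = 0.81029
Highest is cycle (1) at 0.9500 (≤1, no arbitrage).

0.9500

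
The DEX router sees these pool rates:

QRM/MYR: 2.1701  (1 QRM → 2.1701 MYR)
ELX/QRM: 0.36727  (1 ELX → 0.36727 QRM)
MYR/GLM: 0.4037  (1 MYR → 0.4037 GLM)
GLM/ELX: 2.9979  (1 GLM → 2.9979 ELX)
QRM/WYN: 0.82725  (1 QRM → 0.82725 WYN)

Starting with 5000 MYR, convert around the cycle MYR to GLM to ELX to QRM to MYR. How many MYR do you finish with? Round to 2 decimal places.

4822.93

5000 MYR × 0.4037 = 2018.5 GLM
2018.5 GLM × 2.9979 = 6051.26115 ELX
6051.26115 ELX × 0.36727 = 2222.4466825605 QRM
2222.4466825605 QRM × 2.1701 = 4822.93154582454105 MYR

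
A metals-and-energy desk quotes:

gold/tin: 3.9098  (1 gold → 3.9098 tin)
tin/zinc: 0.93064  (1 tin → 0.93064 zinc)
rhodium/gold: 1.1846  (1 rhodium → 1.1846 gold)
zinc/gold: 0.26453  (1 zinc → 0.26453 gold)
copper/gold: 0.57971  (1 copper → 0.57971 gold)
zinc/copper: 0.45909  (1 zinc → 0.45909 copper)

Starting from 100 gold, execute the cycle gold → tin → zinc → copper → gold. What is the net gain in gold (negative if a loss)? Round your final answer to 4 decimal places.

100 gold × 3.9098 = 390.98 tin
390.98 tin × 0.93064 = 363.8616272 zinc
363.8616272 zinc × 0.45909 = 167.045234431248 copper
167.045234431248 copper × 0.57971 = 96.83779285213877808 gold
Net change: 96.83779285213877808 − 100 = -3.16220714786122192 gold

-3.1622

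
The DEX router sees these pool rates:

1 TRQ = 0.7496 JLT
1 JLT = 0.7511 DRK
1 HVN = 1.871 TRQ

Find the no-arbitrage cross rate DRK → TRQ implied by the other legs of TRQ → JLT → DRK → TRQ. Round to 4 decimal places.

1.7761

Known legs of the cycle: 0.7496 × 0.7511 = 0.56302456
For no arbitrage the full-cycle product must be 1, so the missing rate is 1 / 0.56302456 ≈ 1.776121.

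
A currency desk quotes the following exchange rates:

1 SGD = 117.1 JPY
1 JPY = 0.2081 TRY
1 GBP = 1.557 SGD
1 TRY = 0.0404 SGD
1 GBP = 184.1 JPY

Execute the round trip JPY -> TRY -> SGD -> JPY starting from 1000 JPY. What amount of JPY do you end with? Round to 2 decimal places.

1000 JPY × 0.2081 = 208.1 TRY
208.1 TRY × 0.0404 = 8.40724 SGD
8.40724 SGD × 117.1 = 984.487804 JPY

984.49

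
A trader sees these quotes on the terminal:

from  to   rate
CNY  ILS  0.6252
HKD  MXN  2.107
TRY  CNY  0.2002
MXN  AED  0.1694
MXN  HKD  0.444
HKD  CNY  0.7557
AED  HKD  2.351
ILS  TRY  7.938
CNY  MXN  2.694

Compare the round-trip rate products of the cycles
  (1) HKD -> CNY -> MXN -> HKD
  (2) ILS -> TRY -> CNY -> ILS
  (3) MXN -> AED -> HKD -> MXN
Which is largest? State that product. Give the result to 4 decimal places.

0.9936

(1) 0.7557 × 2.694 × 0.444 = 0.90392
(2) 7.938 × 0.2002 × 0.6252 = 0.99356
(3) 0.1694 × 2.351 × 2.107 = 0.83913
Highest is cycle (2) at 0.9936 (≤1, no arbitrage).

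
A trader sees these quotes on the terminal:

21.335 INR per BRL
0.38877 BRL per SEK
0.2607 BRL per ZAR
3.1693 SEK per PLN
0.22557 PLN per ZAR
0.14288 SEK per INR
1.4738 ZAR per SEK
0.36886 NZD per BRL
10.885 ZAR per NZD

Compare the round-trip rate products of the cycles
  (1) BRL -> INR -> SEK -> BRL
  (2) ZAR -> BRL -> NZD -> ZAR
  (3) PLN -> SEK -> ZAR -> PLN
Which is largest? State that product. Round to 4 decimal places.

(1) 21.335 × 0.14288 × 0.38877 = 1.18511
(2) 0.2607 × 0.36886 × 10.885 = 1.04672
(3) 3.1693 × 1.4738 × 0.22557 = 1.05362
Highest is cycle (1) at 1.1851 (>1, arbitrage).

1.1851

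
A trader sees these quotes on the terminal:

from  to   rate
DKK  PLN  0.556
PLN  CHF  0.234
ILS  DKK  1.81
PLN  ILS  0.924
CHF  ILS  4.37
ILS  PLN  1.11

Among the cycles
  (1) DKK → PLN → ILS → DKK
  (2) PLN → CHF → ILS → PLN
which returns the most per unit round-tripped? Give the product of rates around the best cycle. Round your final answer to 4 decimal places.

1.1351

(1) 0.556 × 0.924 × 1.81 = 0.92988
(2) 0.234 × 4.37 × 1.11 = 1.13506
Highest is cycle (2) at 1.1351 (>1, arbitrage).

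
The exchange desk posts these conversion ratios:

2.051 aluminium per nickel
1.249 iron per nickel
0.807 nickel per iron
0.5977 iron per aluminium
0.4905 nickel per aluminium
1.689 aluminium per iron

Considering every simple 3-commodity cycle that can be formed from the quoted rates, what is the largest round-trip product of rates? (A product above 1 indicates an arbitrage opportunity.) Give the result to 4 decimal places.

1.0347

nickel→iron→aluminium→nickel: 1.249 × 1.689 × 0.4905 = 1.03474
nickel→aluminium→iron→nickel: 2.051 × 0.5977 × 0.807 = 0.98929
Maximum is nickel→iron→aluminium→nickel at 1.0347; arbitrage exists.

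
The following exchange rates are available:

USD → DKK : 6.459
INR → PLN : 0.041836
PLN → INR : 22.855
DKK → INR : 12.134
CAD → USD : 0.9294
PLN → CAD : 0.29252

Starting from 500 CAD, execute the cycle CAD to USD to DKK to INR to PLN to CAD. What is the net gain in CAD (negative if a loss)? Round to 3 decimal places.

-54.295

500 CAD × 0.9294 = 464.7 USD
464.7 USD × 6.459 = 3001.4973 DKK
3001.4973 DKK × 12.134 = 36420.1682382 INR
36420.1682382 INR × 0.041836 = 1523.6741584133352 PLN
1523.6741584133352 PLN × 0.29252 = 445.705164819068812704 CAD
Net change: 445.705164819068812704 − 500 = -54.294835180931187296 CAD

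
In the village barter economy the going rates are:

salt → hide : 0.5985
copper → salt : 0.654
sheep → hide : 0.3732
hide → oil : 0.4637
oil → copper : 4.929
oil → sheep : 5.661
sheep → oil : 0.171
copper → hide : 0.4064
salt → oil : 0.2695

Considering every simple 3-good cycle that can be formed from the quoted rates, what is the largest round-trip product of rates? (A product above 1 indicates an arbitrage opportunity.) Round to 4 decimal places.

sheep→hide→oil→sheep: 0.3732 × 0.4637 × 5.661 = 0.97965
oil→copper→hide→oil: 4.929 × 0.4064 × 0.4637 = 0.92886
oil→copper→salt→oil: 4.929 × 0.654 × 0.2695 = 0.86875
Maximum is sheep→hide→oil→sheep at 0.9797; no arbitrage — every cycle loses value.

0.9797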